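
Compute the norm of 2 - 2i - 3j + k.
√18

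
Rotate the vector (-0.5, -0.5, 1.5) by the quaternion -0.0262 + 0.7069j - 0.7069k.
(0.462, -1.518, 0.482)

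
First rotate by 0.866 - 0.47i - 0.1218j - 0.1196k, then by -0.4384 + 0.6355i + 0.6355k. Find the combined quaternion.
-0.005 + 0.8338i - 0.1693j + 0.5254k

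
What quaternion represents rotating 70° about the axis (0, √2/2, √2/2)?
0.8192 + 0.4056j + 0.4056k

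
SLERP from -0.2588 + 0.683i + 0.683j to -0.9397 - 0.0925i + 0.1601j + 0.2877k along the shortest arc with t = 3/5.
-0.813 + 0.2819i + 0.4649j + 0.2084k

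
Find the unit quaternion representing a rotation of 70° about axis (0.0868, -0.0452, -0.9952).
0.8192 + 0.0498i - 0.0259j - 0.5708k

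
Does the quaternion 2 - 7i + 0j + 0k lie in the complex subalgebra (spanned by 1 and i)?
Yes. The quaternion 2 - 7i has j- and k-coefficients y = z = 0, so it lies in the complex subalgebra spanned by 1 and i.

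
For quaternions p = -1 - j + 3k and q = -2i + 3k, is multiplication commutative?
No: pq = -9 - i - 6j - 5k ≠ -9 + 5i + 6j - k = qp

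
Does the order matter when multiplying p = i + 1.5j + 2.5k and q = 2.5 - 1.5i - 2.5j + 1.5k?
Yes: pq = 1.5 + 11i - 1.5j + 6k ≠ 1.5 - 6i + 9j + 6.5k = qp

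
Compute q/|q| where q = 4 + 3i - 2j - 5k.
0.5443 + 0.4082i - 0.2722j - 0.6804k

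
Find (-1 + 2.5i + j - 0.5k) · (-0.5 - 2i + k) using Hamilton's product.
6 + 1.75i - 2j + 1.25k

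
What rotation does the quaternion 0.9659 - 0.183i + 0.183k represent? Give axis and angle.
axis = (-√2/2, 0, √2/2), θ = π/6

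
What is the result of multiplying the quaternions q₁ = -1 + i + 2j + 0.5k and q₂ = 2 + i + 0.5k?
-3.25 + 2i + 4j - 1.5k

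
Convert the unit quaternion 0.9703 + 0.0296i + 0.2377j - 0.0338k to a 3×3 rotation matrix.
[[0.8847, 0.0797, 0.4593], [-0.0515, 0.996, -0.0735], [-0.4633, 0.0414, 0.8852]]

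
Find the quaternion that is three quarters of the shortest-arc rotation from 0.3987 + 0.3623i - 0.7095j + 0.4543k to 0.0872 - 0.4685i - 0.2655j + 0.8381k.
0.1947 - 0.2764i - 0.4377j + 0.8331k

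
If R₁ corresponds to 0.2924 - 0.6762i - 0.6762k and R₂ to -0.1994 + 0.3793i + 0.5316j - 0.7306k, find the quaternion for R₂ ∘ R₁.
-0.2959 - 0.1137i + 0.906j + 0.2807k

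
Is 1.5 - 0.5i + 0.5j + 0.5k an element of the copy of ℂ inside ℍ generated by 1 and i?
No. The quaternion 1.5 - 0.5i + 0.5j + 0.5k has j-coefficient y = 0.5 and k-coefficient z = 0.5, not both zero, so it does not lie in the complex subalgebra spanned by 1 and i.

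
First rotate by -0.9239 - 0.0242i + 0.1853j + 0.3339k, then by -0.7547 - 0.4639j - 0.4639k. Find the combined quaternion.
0.9381 - 0.0507i + 0.3j + 0.1654k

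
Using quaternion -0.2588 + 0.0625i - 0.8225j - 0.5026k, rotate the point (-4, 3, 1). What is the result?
(2.707, 1.691, 3.977)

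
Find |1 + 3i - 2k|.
√14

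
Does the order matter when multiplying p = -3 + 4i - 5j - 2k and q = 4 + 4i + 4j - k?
Yes: pq = -10 + 17i - 36j + 31k ≠ -10 - 9i - 28j - 41k = qp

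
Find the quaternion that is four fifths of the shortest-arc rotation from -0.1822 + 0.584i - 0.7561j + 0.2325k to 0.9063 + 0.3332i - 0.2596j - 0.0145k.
0.7689 + 0.4603i - 0.4408j + 0.0504k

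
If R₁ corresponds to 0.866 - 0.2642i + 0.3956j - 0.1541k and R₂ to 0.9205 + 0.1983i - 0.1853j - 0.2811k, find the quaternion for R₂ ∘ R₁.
0.8795 + 0.0683i + 0.3085j - 0.3558k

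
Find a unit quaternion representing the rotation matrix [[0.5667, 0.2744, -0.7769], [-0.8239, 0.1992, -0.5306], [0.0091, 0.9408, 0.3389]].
0.7254 + 0.5071i - 0.2709j - 0.3785k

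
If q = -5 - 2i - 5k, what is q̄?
-5 + 2i + 5k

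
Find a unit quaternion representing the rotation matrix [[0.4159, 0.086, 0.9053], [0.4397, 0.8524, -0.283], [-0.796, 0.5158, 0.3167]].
0.8039 + 0.2484i + 0.5291j + 0.11k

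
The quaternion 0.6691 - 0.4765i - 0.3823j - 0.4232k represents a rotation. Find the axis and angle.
axis = (-0.6412, -0.5144, -0.5695), θ = 96°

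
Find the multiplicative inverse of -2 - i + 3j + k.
-0.1333 + 0.0667i - 0.2j - 0.0667k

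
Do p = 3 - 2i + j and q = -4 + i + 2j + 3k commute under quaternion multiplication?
No: pq = -12 + 14i + 8j + 4k ≠ -12 + 8i - 4j + 14k = qp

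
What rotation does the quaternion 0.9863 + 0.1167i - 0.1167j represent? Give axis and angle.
axis = (√2/2, -√2/2, 0), θ = 19°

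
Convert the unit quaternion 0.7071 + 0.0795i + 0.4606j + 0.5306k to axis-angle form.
axis = (0.1124, 0.6514, 0.7504), θ = π/2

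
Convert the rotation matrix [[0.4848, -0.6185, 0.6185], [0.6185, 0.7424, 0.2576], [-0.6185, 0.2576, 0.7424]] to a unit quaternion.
0.8616 + 0.3589j + 0.3589k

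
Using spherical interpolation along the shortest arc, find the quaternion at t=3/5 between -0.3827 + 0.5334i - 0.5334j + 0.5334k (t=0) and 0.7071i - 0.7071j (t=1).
-0.1647 + 0.6783i - 0.6783j + 0.2296k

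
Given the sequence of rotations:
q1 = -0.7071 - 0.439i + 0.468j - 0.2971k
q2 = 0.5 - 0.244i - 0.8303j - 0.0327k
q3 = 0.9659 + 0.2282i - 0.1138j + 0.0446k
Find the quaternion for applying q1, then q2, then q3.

q2 · q1 = -0.0818 + 0.215i + 0.763j - 0.6041k
q3 · q2 · q1 = -0.0143 + 0.2237i + 0.8937j - 0.3886k
-0.0143 + 0.2237i + 0.8937j - 0.3886k


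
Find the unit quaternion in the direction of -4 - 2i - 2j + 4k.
-0.6325 - 0.3162i - 0.3162j + 0.6325k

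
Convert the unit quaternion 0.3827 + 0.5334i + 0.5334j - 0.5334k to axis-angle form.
axis = (√3/3, √3/3, -√3/3), θ = 3π/4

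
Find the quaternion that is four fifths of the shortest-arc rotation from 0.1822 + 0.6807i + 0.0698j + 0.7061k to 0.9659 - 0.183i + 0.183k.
0.931 + 0.0231i + 0.0195j + 0.3637k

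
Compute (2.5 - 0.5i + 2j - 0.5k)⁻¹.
0.2326 + 0.0465i - 0.186j + 0.0465k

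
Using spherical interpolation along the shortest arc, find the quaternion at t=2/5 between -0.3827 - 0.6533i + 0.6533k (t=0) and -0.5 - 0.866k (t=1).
-0.0232 - 0.4604i + 0.8874k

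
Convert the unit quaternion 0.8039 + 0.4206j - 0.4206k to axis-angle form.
axis = (0, √2/2, -√2/2), θ = 73°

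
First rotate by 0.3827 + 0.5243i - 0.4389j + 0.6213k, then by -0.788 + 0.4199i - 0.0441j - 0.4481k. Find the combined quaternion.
-0.2627 - 0.4765i - 0.1668j - 0.8222k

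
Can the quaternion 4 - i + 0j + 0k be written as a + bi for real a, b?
Yes. The quaternion 4 - i has j- and k-coefficients y = z = 0, so it lies in the complex subalgebra spanned by 1 and i.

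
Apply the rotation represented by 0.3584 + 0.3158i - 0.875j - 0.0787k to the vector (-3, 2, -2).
(1.992, 3.581, 0.457)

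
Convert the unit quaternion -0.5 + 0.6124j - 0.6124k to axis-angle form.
axis = (0, √2/2, -√2/2), θ = 4π/3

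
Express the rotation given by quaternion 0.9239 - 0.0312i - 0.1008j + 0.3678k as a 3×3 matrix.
[[0.7091, -0.6733, -0.2092], [0.6859, 0.7275, -0.0165], [0.1633, -0.1318, 0.9777]]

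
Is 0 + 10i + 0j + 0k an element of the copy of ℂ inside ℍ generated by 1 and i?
Yes. The quaternion 10i has j- and k-coefficients y = z = 0, so it lies in the complex subalgebra spanned by 1 and i.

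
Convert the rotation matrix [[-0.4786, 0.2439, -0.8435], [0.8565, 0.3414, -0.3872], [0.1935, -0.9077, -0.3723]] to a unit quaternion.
-0.3502 + 0.3716i + 0.7403j - 0.4373k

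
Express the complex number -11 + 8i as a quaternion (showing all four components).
-11 + 8i + 0j + 0k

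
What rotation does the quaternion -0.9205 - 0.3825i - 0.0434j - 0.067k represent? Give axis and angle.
axis = (-0.9789, -0.1111, -0.1715), θ = 314°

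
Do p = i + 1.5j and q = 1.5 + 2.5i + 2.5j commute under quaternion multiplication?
No: pq = -6.25 + 1.5i + 2.25j - 1.25k ≠ -6.25 + 1.5i + 2.25j + 1.25k = qp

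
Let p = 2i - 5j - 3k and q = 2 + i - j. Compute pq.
-7 + i - 13j - 3k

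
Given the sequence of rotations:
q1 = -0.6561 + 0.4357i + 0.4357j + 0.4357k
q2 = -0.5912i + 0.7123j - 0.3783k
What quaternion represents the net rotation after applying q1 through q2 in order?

q2 · q1 = 0.1121 + 0.8631i - 0.3746j - 0.3197k
0.1121 + 0.8631i - 0.3746j - 0.3197k


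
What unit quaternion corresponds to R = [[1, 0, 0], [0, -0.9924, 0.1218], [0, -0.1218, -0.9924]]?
-0.061 + 0.9981i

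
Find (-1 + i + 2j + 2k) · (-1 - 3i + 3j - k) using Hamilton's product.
-6i - 10j + 8k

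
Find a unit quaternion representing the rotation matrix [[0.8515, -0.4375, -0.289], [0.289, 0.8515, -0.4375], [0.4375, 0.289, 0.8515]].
0.9427 + 0.1927i - 0.1927j + 0.1927k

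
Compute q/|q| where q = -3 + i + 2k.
-0.8018 + 0.2673i + 0.5345k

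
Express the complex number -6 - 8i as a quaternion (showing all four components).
-6 - 8i + 0j + 0k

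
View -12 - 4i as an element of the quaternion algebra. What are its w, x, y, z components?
-12 - 4i + 0j + 0k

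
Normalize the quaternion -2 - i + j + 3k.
-0.5164 - 0.2582i + 0.2582j + 0.7746k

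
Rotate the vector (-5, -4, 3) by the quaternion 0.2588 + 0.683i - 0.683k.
(-4.548, 4.171, 3.452)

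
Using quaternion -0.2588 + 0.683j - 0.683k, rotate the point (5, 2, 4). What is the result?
(-6.451, -1.83, 0.17)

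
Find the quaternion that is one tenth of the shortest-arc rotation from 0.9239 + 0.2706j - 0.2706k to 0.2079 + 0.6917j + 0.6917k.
0.9194 + 0.3575j - 0.164k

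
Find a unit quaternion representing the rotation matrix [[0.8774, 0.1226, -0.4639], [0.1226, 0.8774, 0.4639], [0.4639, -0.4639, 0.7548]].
0.9367 - 0.2476i - 0.2476j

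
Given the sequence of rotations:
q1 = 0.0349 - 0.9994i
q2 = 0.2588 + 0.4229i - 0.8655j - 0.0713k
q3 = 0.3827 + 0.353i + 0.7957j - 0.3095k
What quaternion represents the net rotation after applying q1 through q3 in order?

q2 · q1 = 0.4317 - 0.2439i + 0.0411j - 0.8675k
q3 · q2 · q1 = -0.0499 - 0.6185i + 0.7409j - 0.257k
-0.0499 - 0.6185i + 0.7409j - 0.257k


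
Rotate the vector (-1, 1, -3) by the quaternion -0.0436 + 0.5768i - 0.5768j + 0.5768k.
(-2.431, 2.23, -0.338)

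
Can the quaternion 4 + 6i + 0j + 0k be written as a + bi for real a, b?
Yes. The quaternion 4 + 6i has j- and k-coefficients y = z = 0, so it lies in the complex subalgebra spanned by 1 and i.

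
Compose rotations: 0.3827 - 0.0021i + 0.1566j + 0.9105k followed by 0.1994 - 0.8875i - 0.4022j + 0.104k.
0.0427 - 0.7226i + 0.6852j + 0.0815k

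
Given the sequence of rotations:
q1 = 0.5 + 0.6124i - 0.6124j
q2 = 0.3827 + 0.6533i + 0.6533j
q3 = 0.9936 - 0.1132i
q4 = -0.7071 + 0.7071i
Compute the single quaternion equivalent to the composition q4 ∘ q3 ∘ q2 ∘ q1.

q2 · q1 = 0.1913 + 0.561i + 0.0923j - 0.8002k
q3 · q2 · q1 = 0.2536 + 0.5358i + 0.0011j - 0.8055k
q4 · q3 · q2 · q1 = -0.5582 - 0.1995i + 0.5688j + 0.5703k
-0.5582 - 0.1995i + 0.5688j + 0.5703k


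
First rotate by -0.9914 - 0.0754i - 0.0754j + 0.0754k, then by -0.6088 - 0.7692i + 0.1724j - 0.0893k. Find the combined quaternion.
0.5653 + 0.8148i - 0.0603j + 0.1136k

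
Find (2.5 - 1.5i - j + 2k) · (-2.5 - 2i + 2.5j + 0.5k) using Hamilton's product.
-7.75 - 6.75i + 5.5j - 9.5k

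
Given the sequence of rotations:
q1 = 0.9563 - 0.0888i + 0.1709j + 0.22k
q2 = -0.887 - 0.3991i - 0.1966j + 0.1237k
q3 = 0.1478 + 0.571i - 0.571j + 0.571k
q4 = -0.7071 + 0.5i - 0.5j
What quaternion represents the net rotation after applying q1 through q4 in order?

q2 · q1 = -0.8773 - 0.3673i - 0.2628j - 0.1625k
q3 · q2 · q1 = 0.0228 - 0.3124i + 0.3452j - 0.8847k
q4 · q3 · q2 · q1 = 0.3127 + 0.6746i + 0.1869j + 0.642k
0.3127 + 0.6746i + 0.1869j + 0.642k


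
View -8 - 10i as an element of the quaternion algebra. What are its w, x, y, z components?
-8 - 10i + 0j + 0k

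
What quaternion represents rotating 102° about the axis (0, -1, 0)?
0.6293 - 0.7771j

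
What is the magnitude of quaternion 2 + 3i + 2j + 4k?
√33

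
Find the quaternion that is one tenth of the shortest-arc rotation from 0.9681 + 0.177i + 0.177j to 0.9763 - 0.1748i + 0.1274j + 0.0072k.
0.9746 + 0.1421i + 0.173j + 0.0007k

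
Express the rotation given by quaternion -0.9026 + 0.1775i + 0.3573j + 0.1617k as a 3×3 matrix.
[[0.6924, 0.4187, -0.5876], [-0.1651, 0.8847, 0.436], [0.7024, -0.2049, 0.6817]]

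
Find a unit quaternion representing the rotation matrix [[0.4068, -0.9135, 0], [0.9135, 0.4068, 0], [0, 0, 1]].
0.8387 + 0.5446k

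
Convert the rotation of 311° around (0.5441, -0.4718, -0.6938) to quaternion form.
-0.91 + 0.2256i - 0.1957j - 0.2877k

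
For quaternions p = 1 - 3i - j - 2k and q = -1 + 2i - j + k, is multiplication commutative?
No: pq = 6 + 2i - j + 8k ≠ 6 + 8i + j - 2k = qp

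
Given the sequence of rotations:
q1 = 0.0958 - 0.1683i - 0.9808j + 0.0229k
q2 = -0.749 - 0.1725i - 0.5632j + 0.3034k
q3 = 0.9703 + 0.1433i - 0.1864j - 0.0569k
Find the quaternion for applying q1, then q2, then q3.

q2 · q1 = -0.6601 + 0.3942i + 0.6336j + 0.0863k
q3 · q2 · q1 = -0.574 + 0.3079i + 0.703j + 0.2856k
-0.574 + 0.3079i + 0.703j + 0.2856k


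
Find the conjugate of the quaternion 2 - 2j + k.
2 + 2j - k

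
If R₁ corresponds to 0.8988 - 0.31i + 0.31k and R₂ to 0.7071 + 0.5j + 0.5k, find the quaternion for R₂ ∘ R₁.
0.4805 - 0.0642i + 0.2944j + 0.8236k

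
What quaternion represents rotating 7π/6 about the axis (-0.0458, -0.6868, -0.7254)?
-0.2588 - 0.0442i - 0.6634j - 0.7007k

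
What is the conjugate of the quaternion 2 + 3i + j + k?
2 - 3i - j - k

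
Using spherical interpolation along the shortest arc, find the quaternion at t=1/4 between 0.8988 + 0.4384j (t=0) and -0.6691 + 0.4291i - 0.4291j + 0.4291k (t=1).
0.8757 - 0.115i + 0.4547j - 0.115k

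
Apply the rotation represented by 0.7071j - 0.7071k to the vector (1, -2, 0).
(-1, 0, 2)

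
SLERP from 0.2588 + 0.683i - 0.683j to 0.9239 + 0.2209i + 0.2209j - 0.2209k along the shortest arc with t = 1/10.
0.3742 + 0.6848i - 0.6245j - 0.0302k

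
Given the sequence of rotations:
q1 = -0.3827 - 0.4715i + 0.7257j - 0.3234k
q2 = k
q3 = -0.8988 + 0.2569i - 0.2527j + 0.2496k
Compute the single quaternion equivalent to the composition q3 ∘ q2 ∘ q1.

q2 · q1 = 0.3234 - 0.7257i - 0.4715j - 0.3827k
q3 · q2 · q1 = -0.1279 + 0.9497i + 0.2592j + 0.1202k
-0.1279 + 0.9497i + 0.2592j + 0.1202k


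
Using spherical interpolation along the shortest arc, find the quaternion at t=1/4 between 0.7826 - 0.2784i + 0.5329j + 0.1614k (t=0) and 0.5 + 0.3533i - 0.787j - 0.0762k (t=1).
0.5177 - 0.3721i + 0.7514j + 0.1702k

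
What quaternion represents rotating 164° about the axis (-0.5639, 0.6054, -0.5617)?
0.1392 - 0.5584i + 0.5995j - 0.5562k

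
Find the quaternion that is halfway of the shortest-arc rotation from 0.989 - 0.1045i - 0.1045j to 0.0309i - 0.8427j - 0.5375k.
0.6714 - 0.05i - 0.6431j - 0.3649k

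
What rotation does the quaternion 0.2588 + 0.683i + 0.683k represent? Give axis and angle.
axis = (√2/2, 0, √2/2), θ = 5π/6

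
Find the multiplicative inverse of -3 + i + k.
-0.2727 - 0.0909i - 0.0909k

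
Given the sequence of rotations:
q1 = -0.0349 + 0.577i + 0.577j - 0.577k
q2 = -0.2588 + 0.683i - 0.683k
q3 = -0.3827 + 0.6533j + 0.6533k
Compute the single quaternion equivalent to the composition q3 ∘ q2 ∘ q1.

q2 · q1 = -0.7791 + 0.2209i - 0.1493j + 0.5673k
q3 · q2 · q1 = 0.0251 + 0.3836i - 0.3075j - 0.8704k
0.0251 + 0.3836i - 0.3075j - 0.8704k


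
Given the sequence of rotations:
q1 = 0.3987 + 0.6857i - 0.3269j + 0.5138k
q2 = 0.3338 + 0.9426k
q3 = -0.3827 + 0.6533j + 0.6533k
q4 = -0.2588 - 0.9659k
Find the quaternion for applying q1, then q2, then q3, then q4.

q2 · q1 = -0.3512 + 0.537i + 0.5372j + 0.5473k
q3 · q2 · q1 = -0.5741 - 0.1989i - 0.0842j - 0.7897k
q4 · q3 · q2 · q1 = -0.6142 - 0.0299i + 0.2139j + 0.7589k
-0.6142 - 0.0299i + 0.2139j + 0.7589k


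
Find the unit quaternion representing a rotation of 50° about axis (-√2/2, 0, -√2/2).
0.9063 - 0.2988i - 0.2988k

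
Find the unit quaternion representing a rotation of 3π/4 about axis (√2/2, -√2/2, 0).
0.3827 + 0.6533i - 0.6533j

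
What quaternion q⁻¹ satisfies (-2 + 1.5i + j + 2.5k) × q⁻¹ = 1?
-0.1481 - 0.1111i - 0.0741j - 0.1852k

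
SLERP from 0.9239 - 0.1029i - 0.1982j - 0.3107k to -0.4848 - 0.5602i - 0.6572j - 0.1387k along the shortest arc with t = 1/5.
0.9682 + 0.0603i + 0.0006j - 0.243k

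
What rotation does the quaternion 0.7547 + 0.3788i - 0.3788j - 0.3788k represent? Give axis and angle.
axis = (√3/3, -√3/3, -√3/3), θ = 82°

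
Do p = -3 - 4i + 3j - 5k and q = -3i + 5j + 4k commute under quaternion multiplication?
No: pq = -7 + 46i + 16j - 23k ≠ -7 - 28i - 46j - k = qp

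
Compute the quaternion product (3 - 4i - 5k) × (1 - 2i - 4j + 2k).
5 - 30i + 6j + 17k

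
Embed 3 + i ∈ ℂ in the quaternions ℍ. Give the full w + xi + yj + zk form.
3 + i + 0j + 0k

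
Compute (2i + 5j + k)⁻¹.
-0.0667i - 0.1667j - 0.0333k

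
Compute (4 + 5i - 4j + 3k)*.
4 - 5i + 4j - 3k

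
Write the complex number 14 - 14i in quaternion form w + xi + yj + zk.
14 - 14i + 0j + 0k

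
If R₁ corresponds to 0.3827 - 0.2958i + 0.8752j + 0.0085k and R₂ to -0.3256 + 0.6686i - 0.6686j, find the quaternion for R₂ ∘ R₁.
0.6583 + 0.3465i - 0.5465j + 0.3846k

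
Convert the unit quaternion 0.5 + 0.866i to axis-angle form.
axis = (1, 0, 0), θ = 2π/3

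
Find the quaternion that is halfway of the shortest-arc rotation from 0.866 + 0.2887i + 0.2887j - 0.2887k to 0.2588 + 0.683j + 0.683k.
0.7189 + 0.1845i + 0.621j + 0.252k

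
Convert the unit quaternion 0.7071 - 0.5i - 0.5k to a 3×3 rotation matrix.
[[0.5, 0.7071, 0.5], [-0.7071, 0, 0.7071], [0.5, -0.7071, 0.5]]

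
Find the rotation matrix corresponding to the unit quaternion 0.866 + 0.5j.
[[0.5, 0, 0.866], [0, 1, 0], [-0.866, 0, 0.5]]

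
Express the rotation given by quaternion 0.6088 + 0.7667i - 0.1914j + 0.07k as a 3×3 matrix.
[[0.9169, -0.3787, -0.1257], [-0.2083, -0.1855, -0.9603], [0.3404, 0.9067, -0.2489]]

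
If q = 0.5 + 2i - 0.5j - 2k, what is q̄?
0.5 - 2i + 0.5j + 2k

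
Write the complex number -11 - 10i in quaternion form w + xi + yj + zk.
-11 - 10i + 0j + 0k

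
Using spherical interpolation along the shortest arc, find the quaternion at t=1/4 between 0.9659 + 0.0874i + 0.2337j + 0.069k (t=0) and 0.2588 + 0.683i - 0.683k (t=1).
0.9167 + 0.302i + 0.201j - 0.1675k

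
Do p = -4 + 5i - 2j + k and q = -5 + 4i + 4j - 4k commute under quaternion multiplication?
No: pq = 12 - 37i + 18j + 39k ≠ 12 - 45i - 30j - 17k = qp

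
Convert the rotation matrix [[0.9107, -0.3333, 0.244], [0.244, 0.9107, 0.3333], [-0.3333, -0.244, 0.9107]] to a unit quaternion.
0.9659 - 0.1494i + 0.1494j + 0.1494k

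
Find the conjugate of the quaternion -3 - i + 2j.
-3 + i - 2j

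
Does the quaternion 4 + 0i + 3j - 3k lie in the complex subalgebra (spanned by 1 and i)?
No. The quaternion 4 + 3j - 3k has j-coefficient y = 3 and k-coefficient z = -3, not both zero, so it does not lie in the complex subalgebra spanned by 1 and i.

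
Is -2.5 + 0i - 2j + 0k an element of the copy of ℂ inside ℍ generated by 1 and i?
No. The quaternion -2.5 - 2j has j-coefficient y = -2 and k-coefficient z = 0, not both zero, so it does not lie in the complex subalgebra spanned by 1 and i.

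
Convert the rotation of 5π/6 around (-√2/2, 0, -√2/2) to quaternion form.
0.2588 - 0.683i - 0.683k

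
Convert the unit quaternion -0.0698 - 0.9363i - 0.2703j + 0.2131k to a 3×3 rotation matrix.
[[0.7631, 0.5359, -0.3613], [0.4764, -0.8441, -0.2459], [-0.4368, 0.0155, -0.8994]]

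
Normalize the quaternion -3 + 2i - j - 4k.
-0.5477 + 0.3651i - 0.1826j - 0.7303k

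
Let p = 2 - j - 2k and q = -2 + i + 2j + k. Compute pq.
5i + 4j + 7k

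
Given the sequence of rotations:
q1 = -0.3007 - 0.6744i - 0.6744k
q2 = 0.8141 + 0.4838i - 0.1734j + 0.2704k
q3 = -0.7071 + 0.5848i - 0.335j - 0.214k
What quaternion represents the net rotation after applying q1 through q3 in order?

q2 · q1 = 0.2638 - 0.5776i + 0.1961j - 0.7473k
q3 · q2 · q1 = 0.057 + 0.855i + 0.3336j + 0.3931k
0.057 + 0.855i + 0.3336j + 0.3931k


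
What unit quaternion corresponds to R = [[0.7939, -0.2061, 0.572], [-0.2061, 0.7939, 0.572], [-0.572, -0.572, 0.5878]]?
0.891 - 0.321i + 0.321j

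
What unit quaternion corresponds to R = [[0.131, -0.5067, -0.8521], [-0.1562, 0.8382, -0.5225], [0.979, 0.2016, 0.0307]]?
0.7071 + 0.256i - 0.6474j + 0.1239k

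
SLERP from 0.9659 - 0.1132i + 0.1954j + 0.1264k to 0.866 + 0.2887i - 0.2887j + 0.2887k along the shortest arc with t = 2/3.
0.9469 + 0.1604i - 0.1311j + 0.2459k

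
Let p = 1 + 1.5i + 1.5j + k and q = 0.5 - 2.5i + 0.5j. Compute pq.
3.5 - 2.25i - 1.25j + 5k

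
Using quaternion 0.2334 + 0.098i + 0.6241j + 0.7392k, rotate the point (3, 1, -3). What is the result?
(-4.147, -1.341, -0.076)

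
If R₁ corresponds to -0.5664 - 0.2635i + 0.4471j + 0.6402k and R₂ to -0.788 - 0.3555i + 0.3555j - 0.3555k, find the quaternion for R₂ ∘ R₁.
0.4213 + 0.7955i - 0.2324j - 0.3684k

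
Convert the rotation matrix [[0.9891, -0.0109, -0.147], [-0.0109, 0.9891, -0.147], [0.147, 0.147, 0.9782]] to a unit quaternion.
0.9945 + 0.0739i - 0.0739j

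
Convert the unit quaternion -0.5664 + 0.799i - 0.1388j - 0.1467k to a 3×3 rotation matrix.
[[0.9184, -0.388, -0.0772], [-0.0556, -0.3198, 0.9458], [-0.3917, -0.8644, -0.3153]]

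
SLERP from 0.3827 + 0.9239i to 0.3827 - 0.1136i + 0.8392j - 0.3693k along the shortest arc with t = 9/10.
0.4342 + 0.0293i + 0.8241j - 0.3627k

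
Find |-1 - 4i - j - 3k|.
√27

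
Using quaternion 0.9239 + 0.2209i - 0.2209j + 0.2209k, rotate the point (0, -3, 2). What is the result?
(0.896, -3.426, 0.678)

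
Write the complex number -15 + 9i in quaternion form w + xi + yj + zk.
-15 + 9i + 0j + 0k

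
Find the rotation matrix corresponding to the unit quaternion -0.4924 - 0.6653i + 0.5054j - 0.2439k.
[[0.3702, -0.9127, -0.1732], [-0.4323, -0.0042, -0.9017], [0.8223, 0.4087, -0.3961]]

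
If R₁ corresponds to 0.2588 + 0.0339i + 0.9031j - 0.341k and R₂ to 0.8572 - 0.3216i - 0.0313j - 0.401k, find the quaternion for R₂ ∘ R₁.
0.1243 + 0.3186i + 0.6428j - 0.6855k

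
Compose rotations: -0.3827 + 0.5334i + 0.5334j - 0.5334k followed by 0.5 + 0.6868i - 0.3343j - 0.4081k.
-0.5971 + 0.3999i + 0.5433j + 0.4341k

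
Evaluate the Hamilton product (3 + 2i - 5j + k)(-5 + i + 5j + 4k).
4 - 32i + 33j + 22k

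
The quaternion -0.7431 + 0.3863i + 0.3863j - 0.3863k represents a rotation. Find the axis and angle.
axis = (√3/3, √3/3, -√3/3), θ = 276°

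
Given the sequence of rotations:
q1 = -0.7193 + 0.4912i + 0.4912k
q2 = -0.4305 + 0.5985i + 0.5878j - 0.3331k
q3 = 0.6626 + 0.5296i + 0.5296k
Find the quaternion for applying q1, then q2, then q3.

q2 · q1 = 0.1793 - 0.3532i - 0.8804j - 0.2606k
q3 · q2 · q1 = 0.4439 + 0.3272i - 0.6324j - 0.544k
0.4439 + 0.3272i - 0.6324j - 0.544k


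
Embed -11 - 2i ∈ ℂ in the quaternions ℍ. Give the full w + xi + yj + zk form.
-11 - 2i + 0j + 0k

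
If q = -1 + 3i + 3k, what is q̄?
-1 - 3i - 3k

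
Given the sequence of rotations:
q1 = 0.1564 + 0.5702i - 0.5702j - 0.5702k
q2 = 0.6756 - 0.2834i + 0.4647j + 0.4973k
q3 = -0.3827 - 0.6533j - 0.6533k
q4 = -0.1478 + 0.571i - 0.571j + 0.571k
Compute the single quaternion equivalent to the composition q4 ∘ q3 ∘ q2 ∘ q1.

q2 · q1 = 0.8158 + 0.3595i - 0.1906j - 0.4108k
q3 · q2 · q1 = -0.7051 + 0.0063i - 0.6949j - 0.1409k
q4 · q3 · q2 · q1 = -0.2157 + 0.0737i + 0.5894j - 0.775k
-0.2157 + 0.0737i + 0.5894j - 0.775k


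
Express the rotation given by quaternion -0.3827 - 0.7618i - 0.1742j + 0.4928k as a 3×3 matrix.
[[0.4536, 0.6426, -0.6175], [-0.1118, -0.6464, -0.7548], [-0.8842, 0.4114, -0.2214]]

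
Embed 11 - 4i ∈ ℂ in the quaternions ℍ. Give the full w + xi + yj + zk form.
11 - 4i + 0j + 0k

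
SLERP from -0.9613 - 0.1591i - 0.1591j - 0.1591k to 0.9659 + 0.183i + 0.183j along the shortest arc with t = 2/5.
-0.9662 - 0.1692i - 0.1692j - 0.0957k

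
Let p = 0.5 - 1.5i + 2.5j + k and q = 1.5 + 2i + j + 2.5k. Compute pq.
-1.25 + 4i + 10j - 3.75k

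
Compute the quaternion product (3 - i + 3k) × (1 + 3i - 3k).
15 + 8i + 6j - 6k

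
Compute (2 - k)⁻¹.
0.4 + 0.2k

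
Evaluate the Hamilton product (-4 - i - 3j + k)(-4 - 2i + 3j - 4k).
27 + 21i - 6j + 3k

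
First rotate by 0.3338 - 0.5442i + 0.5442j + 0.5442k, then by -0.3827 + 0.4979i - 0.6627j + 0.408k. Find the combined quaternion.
0.2818 - 0.2082i - 0.9225j - 0.1618k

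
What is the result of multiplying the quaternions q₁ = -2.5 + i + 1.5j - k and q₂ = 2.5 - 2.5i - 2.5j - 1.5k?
-1.5 + 4i + 14j + 2.5k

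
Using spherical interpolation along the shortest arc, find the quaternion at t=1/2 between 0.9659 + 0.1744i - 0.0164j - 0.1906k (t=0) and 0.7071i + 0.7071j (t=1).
0.6478 + 0.5912i + 0.4632j - 0.1278k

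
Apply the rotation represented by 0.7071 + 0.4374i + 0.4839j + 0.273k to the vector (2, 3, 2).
(2.723, 2.315, 2.055)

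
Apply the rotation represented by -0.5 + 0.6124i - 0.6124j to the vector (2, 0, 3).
(2.337, 0.337, -2.725)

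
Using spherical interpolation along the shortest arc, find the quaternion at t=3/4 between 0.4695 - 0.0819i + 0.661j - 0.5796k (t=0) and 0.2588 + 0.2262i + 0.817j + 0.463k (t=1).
0.365 + 0.1638i + 0.8932j + 0.2053k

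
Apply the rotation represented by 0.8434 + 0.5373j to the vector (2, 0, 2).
(2.658, 0, -0.967)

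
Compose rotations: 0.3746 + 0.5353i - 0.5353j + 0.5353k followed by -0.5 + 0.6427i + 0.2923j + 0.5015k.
-0.6433 + 0.398i + 0.3016j - 0.5803k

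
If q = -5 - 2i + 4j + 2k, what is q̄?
-5 + 2i - 4j - 2k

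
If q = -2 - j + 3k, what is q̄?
-2 + j - 3k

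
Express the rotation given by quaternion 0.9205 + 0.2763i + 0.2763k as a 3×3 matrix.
[[0.8473, -0.5087, 0.1527], [0.5087, 0.6946, -0.5087], [0.1527, 0.5087, 0.8473]]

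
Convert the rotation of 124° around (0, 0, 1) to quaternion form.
0.4695 + 0.8829k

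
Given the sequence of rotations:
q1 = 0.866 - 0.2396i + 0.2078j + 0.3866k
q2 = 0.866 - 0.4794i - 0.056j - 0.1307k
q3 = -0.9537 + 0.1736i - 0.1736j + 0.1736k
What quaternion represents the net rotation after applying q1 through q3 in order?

q2 · q1 = 0.6973 - 0.6171i + 0.3481j + 0.1086k
q3 · q2 · q1 = -0.5163 + 0.6303i - 0.579j - 0.0292k
-0.5163 + 0.6303i - 0.579j - 0.0292k


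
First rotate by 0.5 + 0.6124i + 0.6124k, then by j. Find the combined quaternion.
0.6124i + 0.5j - 0.6124k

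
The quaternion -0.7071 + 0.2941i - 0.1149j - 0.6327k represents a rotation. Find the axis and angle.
axis = (0.4159, -0.1625, -0.8948), θ = 3π/2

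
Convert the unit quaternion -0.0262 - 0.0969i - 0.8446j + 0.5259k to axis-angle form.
axis = (-0.0969, -0.8449, 0.5261), θ = 183°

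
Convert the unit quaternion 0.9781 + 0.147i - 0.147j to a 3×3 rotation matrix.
[[0.9568, -0.0432, -0.2876], [-0.0432, 0.9568, -0.2876], [0.2876, 0.2876, 0.9136]]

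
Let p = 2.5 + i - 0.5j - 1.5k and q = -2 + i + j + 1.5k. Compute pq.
-3.25 + 1.25i + 0.5j + 8.25k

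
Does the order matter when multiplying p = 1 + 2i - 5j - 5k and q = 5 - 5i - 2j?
Yes: pq = 5 - 5i - 2j - 54k ≠ 5 + 15i - 52j + 4k = qp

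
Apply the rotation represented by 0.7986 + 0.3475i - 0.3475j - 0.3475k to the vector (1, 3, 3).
(-0.932, -0.186, 4.254)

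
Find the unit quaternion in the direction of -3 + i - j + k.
-0.866 + 0.2887i - 0.2887j + 0.2887k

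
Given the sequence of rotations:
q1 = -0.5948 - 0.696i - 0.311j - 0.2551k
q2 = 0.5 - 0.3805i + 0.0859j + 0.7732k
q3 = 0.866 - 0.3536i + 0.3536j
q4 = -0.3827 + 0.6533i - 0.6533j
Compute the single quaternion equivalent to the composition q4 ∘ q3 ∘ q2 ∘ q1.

q2 · q1 = -0.3383 + 0.0969i - 0.8418j - 0.4093k
q3 · q2 · q1 = 0.039 + 0.0588i - 0.9934j - 0.0911k
q4 · q3 · q2 · q1 = -0.7023 + 0.0625i + 0.4142j - 0.5757k
-0.7023 + 0.0625i + 0.4142j - 0.5757k


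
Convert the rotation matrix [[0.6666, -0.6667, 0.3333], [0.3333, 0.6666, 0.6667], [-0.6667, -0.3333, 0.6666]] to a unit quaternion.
0.866 - 0.2887i + 0.2887j + 0.2887k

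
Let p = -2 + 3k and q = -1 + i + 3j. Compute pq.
2 - 11i - 3j - 3k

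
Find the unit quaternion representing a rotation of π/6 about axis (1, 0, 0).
0.9659 + 0.2588i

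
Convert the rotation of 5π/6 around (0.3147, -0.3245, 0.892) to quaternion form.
0.2588 + 0.304i - 0.3134j + 0.8616k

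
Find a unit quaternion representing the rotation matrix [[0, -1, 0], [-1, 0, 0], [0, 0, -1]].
-0.7071i + 0.7071j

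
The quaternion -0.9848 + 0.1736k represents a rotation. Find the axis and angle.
axis = (0, 0, 1), θ = 340°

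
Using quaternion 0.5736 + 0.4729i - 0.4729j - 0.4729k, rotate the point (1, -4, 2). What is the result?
(-2.255, -1.602, -3.653)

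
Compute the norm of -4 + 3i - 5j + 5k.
√75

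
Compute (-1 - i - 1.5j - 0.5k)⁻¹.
-0.2222 + 0.2222i + 0.3333j + 0.1111k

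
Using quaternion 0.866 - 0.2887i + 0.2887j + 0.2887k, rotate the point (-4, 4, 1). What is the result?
(-5, 2, 2)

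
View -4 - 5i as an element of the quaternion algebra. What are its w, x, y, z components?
-4 - 5i + 0j + 0k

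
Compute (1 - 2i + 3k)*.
1 + 2i - 3k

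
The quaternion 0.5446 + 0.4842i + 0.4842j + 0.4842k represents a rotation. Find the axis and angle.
axis = (√3/3, √3/3, √3/3), θ = 114°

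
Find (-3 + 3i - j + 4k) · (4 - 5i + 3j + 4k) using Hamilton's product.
-10 + 11i - 45j + 8k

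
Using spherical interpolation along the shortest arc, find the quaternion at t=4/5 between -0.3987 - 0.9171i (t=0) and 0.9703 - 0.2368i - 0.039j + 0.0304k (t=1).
-0.9981 - 0.0409i + 0.0356j - 0.0278k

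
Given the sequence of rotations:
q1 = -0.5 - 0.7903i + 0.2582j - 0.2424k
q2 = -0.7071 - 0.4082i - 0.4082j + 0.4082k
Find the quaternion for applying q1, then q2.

q2 · q1 = 0.2353 + 0.7565i - 0.4j - 0.4607k
0.2353 + 0.7565i - 0.4j - 0.4607k


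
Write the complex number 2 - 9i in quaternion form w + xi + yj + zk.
2 - 9i + 0j + 0k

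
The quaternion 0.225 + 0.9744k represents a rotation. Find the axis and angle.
axis = (0, 0, 1), θ = 154°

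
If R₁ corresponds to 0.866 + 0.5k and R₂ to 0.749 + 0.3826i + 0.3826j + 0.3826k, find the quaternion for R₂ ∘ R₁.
0.4573 + 0.5226i + 0.14j + 0.7058k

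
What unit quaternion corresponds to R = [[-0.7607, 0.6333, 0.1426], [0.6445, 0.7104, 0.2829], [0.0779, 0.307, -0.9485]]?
0.0175 + 0.3455i + 0.9246j + 0.1595k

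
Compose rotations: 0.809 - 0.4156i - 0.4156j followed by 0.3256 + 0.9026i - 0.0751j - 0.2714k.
0.6073 + 0.4821i - 0.0833j - 0.6259k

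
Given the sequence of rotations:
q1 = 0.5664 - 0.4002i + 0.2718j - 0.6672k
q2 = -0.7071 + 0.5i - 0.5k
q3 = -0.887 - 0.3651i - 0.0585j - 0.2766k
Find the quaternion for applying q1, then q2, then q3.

q2 · q1 = -0.534 + 0.7021i + 0.3415j + 0.3245k
q3 · q2 · q1 = 0.8397 - 0.3523i - 0.3474j - 0.2237k
0.8397 - 0.3523i - 0.3474j - 0.2237k


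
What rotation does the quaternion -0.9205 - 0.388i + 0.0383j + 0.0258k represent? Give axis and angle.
axis = (-0.993, 0.098, 0.066), θ = 314°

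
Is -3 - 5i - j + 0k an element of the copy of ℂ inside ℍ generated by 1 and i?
No. The quaternion -3 - 5i - j has j-coefficient y = -1 and k-coefficient z = 0, not both zero, so it does not lie in the complex subalgebra spanned by 1 and i.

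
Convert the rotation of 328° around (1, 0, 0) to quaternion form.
-0.9613 + 0.2756i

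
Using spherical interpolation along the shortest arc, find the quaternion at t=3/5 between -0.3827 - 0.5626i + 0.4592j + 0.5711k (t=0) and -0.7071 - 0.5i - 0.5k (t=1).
-0.7137 - 0.6553i + 0.2369j - 0.0704k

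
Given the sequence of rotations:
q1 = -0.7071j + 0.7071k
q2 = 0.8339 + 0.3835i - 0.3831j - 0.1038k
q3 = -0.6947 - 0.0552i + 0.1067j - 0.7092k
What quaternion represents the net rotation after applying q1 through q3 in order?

q2 · q1 = -0.1975 - 0.3443i - 0.8608j + 0.3185k
q3 · q2 · q1 = 0.4359 - 0.3264i + 0.8387j + 0.0031k
0.4359 - 0.3264i + 0.8387j + 0.0031k


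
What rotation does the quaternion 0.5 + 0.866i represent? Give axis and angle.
axis = (1, 0, 0), θ = 2π/3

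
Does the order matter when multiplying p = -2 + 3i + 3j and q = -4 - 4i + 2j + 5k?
Yes: pq = 14 + 11i - 31j + 8k ≠ 14 - 19i - j - 28k = qp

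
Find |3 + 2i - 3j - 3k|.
√31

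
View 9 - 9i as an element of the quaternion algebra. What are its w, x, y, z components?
9 - 9i + 0j + 0k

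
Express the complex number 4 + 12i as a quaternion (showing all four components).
4 + 12i + 0j + 0k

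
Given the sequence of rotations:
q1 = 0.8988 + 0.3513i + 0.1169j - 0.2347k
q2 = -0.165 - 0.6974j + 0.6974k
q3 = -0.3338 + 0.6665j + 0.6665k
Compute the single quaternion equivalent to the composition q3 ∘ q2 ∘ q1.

q2 · q1 = 0.0969 + 0.0242i - 0.4011j + 0.9105k
q3 · q2 · q1 = -0.3719 + 0.8661i + 0.2146j - 0.2555k
-0.3719 + 0.8661i + 0.2146j - 0.2555k


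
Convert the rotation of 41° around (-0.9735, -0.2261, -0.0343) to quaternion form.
0.9367 - 0.3409i - 0.0792j - 0.012k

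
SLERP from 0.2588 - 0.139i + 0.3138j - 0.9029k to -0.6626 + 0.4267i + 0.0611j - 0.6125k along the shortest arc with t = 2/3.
-0.4039 + 0.2717i + 0.1796j - 0.8549k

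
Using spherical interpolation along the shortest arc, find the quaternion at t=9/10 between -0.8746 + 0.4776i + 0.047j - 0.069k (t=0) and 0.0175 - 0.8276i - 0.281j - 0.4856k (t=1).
-0.1274 + 0.8415i + 0.2711j + 0.4495k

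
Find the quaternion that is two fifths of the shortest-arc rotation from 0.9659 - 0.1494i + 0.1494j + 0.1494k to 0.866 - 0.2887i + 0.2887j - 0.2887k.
0.9538 - 0.2116i + 0.2116j - 0.0275k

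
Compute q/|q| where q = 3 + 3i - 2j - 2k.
0.5883 + 0.5883i - 0.3922j - 0.3922k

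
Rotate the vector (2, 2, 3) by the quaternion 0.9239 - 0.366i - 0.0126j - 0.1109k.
(2.552, 3.061, 1.057)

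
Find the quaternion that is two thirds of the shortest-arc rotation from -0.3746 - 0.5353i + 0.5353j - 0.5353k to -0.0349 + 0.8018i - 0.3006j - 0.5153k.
-0.1334 - 0.8577i + 0.4652j + 0.1738k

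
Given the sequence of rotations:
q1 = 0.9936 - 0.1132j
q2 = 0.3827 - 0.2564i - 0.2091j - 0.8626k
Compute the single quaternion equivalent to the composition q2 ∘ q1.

q2 · q1 = 0.3566 - 0.3524i - 0.2511j - 0.8281k
0.3566 - 0.3524i - 0.2511j - 0.8281k


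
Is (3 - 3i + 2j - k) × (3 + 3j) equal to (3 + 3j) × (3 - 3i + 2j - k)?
No: pq = 3 - 6i + 15j - 12k ≠ 3 - 12i + 15j + 6k = qp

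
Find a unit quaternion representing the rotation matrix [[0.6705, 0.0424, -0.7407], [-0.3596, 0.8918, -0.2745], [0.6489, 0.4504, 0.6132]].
0.891 + 0.2034i - 0.3899j - 0.1128k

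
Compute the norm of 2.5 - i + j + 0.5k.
2.915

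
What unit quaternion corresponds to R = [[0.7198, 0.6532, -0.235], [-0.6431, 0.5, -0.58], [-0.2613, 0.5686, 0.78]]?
0.866 + 0.3316i + 0.0076j - 0.3742k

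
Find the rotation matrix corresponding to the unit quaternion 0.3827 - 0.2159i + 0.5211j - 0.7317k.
[[-0.6139, 0.335, 0.7148], [-0.7851, -0.164, -0.5973], [-0.0829, -0.9278, 0.3637]]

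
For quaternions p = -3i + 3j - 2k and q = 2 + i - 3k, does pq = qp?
No: pq = -3 - 15i - 5j - 7k ≠ -3 + 3i + 17j - k = qp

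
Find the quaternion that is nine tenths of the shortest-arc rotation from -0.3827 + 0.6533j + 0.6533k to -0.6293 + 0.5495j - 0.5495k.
-0.6553 + 0.6157j - 0.4375k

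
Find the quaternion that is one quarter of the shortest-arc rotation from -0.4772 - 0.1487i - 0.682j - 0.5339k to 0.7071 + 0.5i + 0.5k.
-0.5739 - 0.2568i - 0.5385j - 0.561k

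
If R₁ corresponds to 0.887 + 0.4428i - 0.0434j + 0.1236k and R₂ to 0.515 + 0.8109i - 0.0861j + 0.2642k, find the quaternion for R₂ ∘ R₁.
0.0613 + 0.9481i - 0.082j + 0.3009k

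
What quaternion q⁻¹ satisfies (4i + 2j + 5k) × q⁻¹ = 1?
-0.0889i - 0.0444j - 0.1111k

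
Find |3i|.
3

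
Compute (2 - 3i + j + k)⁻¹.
0.1333 + 0.2i - 0.0667j - 0.0667k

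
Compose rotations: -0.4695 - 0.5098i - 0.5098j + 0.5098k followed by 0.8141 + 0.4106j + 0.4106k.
-0.3822 + 0.0036i - 0.8171j + 0.4316k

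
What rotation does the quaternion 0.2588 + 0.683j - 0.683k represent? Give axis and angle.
axis = (0, √2/2, -√2/2), θ = 5π/6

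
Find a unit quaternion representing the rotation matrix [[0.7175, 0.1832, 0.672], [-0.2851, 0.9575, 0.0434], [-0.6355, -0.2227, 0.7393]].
0.9239 - 0.072i + 0.3538j - 0.1267k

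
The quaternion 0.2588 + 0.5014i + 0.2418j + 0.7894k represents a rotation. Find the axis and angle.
axis = (0.5191, 0.2503, 0.8172), θ = 5π/6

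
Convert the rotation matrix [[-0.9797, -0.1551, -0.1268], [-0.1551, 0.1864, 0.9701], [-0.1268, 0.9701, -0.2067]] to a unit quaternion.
-0.1007i + 0.7702j + 0.6298k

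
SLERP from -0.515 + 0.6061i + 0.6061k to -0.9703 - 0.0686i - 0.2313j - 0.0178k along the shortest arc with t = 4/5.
-0.9665 + 0.0894i - 0.2002j + 0.1334k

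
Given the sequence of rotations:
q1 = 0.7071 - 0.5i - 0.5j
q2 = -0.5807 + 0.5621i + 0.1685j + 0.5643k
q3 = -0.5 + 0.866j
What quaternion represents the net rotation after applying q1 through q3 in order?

q2 · q1 = -0.0453 + 0.97i + 0.1273j + 0.2022k
q3 · q2 · q1 = -0.0876 - 0.3099i - 0.1029j - 0.9411k
-0.0876 - 0.3099i - 0.1029j - 0.9411k


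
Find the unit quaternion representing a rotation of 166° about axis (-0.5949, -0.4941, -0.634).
0.1219 - 0.5905i - 0.4904j - 0.6293k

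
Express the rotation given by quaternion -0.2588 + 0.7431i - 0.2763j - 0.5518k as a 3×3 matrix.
[[0.2384, -0.6962, -0.6771], [-0.125, -0.7134, 0.6896], [-0.9631, -0.0797, -0.2571]]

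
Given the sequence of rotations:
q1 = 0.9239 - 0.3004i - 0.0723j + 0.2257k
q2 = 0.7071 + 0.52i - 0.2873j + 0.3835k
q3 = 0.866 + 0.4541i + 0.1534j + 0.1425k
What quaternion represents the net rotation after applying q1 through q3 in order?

q2 · q1 = 0.7022 + 0.2309i - 0.5491j + 0.39k
q3 · q2 · q1 = 0.5319 + 0.6569i - 0.512j + 0.153k
0.5319 + 0.6569i - 0.512j + 0.153k


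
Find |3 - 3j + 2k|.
√22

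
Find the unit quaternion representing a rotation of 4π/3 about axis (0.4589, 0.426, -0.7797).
-0.5 + 0.3974i + 0.3689j - 0.6752k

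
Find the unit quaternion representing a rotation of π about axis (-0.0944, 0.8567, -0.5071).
-0.0944i + 0.8567j - 0.5071k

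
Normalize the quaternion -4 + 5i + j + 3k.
-0.5601 + 0.7001i + 0.14j + 0.4201k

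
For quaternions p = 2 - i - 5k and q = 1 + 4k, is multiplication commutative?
No: pq = 22 - i + 4j + 3k ≠ 22 - i - 4j + 3k = qp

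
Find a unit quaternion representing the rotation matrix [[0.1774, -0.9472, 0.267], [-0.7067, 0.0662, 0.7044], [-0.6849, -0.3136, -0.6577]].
-0.3827 + 0.665i - 0.6218j - 0.1571k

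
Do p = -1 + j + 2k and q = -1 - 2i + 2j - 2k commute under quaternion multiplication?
No: pq = 3 - 4i - 7j + 2k ≠ 3 + 8i + j - 2k = qp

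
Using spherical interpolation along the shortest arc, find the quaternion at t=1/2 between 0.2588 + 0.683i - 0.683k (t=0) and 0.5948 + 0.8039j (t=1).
0.5619 + 0.4496i + 0.5292j - 0.4496k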